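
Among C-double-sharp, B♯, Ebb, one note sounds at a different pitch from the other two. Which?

In 12-tone equal temperament, enharmonic equivalents share a pitch class. C## is pitch class 2; B# is pitch class 0; Ebb is pitch class 2.
C## and Ebb share pitch class 2, while B# is pitch class 0.

B#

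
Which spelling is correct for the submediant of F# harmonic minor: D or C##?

Each scale degree takes a distinct letter name. Degree 6 of a scale on F must use the letter D.
D and C## are enharmonically the same pitch, but only D uses the letter D, so it is the correct spelling here.

D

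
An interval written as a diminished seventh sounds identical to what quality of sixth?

A diminished seventh spans 9 semitones.
A sixth spanning 9 semitones is major (the major sixth is 9).

major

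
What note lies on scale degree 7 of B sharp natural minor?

The B# natural minor scale runs B# C## D# E# F## G# A#.
Degree 7 is A#.

A#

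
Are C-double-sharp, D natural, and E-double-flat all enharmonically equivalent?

Yes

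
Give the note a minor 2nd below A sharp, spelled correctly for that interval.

A down a major second is G, so the target letter is G.
From A#, a minor second is 1 semitone down: G##.

G##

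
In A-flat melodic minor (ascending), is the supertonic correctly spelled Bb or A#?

Each scale degree takes a distinct letter name. Degree 2 of a scale on A must use the letter B.
Bb and A# are enharmonically the same pitch, but only Bb uses the letter B, so it is the correct spelling here.

Bb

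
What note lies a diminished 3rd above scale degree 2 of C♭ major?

Scale degree 2 of Cb major is Db.
A diminished third (2 semitones) above Db lands on the letter F, giving Fbb.

Fbb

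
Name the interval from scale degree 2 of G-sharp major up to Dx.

augmented fourth

Scale degree 2 of G# major is A#.
A# up to D##: letters A→D make it a fourth; 6 semitones makes it augmented.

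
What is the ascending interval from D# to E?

The letter names run D→E, a span of 1 letter step, so the interval is some kind of second.
D# to E is 1 semitone. A major second is 2, so 1 makes it minor.

minor second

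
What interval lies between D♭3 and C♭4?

minor seventh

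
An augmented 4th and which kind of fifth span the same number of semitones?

diminished

An augmented fourth spans 6 semitones.
A fifth spanning 6 semitones is diminished (the perfect fifth is 7).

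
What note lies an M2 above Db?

Eb

A second above D lands on the letter E.
A major second spans 2 semitones, so Db moves to pitch class 3. On the letter E that is Eb.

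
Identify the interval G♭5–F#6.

augmented seventh

Counting letters G–A–B–C–D–E–F gives a seventh.
Gb→F# = 12 semitones, 1 wider than the major seventh (11), so augmented.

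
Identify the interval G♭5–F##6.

doubly augmented seventh

The letter names run G→F, a span of 6 letter steps, so the interval is some kind of seventh.
Gb to F## is 13 semitones. A major seventh is 11, so 13 makes it doubly augmented.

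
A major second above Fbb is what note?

Gbb

F up a major second is G, so the target letter is G.
From Fbb, a major second is 2 semitones up: Gbb.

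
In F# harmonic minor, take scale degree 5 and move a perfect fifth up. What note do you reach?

Scale degree 5 of F# harmonic minor is C#.
A perfect fifth (7 semitones) above C# lands on the letter G, giving G#.

G#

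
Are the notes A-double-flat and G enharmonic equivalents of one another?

Yes

Abb = pitch class 7 and G = pitch class 7 — the same pitch class, so they are enharmonic equivalents.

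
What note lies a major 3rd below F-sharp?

A third below F lands on the letter D.
A major third spans 4 semitones, so F# moves to pitch class 2. On the letter D that is D.

D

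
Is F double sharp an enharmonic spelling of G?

Yes

F## is pitch class 7; G is pitch class 7.
All spellings map to pitch class 7, so they are enharmonically equivalent.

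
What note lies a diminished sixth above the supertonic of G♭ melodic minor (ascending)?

The supertonic of Gb melodic minor (ascending) is Ab.
A diminished sixth (7 semitones) above Ab lands on the letter F, giving Fbb.

Fbb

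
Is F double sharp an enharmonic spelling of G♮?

Yes

F## is pitch class 7; G is pitch class 7.
All spellings map to pitch class 7, so they are enharmonically equivalent.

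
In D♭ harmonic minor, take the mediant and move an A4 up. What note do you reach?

Bb

The mediant of Db harmonic minor is Fb.
An augmented fourth (6 semitones) above Fb lands on the letter B, giving Bb.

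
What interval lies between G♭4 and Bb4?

major third

Counting letters G–A–B gives a third.
Gb→Bb = 4 semitones, exactly the major third.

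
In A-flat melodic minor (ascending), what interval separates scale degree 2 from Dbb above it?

Scale degree 2 of Ab melodic minor (ascending) is Bb.
Bb up to Dbb: letters B→D make it a third; 2 semitones makes it diminished.

diminished third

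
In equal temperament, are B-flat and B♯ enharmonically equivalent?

No

Two spellings are enharmonically equivalent only if they share a pitch class.
Here Bb → 10, B# → 0; 0 ≠ 10, so they are not.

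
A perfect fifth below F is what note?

Bb

A fifth below F lands on the letter B.
A perfect fifth spans 7 semitones, so F moves to pitch class 10. On the letter B that is Bb.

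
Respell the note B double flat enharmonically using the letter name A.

Bbb is pitch class 9. The letter A alone is pitch class 9.
Pitch class 9 on A needs no accidental: A.

A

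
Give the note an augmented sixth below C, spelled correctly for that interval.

C down a major sixth is Eb, so the target letter is E.
From C, an augmented sixth is 10 semitones down: Ebb.

Ebb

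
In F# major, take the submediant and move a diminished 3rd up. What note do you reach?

F

The submediant of F# major is D#.
A diminished third (2 semitones) above D# lands on the letter F, giving F.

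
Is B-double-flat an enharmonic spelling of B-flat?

Two spellings are enharmonically equivalent only if they share a pitch class.
Here Bbb → 9, Bb → 10; 9 ≠ 10, so they are not.

No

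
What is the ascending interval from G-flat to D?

augmented fifth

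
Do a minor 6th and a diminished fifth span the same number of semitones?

No

A minor sixth spans 8 semitones; a diminished fifth spans 6.
The spans differ, so they are not enharmonic equivalents.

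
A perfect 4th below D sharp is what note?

A#

A fourth below D lands on the letter A.
A perfect fourth spans 5 semitones, so D# moves to pitch class 10. On the letter A that is A#.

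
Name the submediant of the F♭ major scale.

Db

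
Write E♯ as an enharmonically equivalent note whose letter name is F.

F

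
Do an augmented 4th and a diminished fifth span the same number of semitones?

Yes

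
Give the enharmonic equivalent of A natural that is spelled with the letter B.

Bbb

A is pitch class 9. The letter B alone is pitch class 11.
To reach pitch class 9 from B requires an offset of -2 semitones, i.e. double flat: Bbb.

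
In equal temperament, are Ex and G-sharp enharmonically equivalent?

Two spellings are enharmonically equivalent only if they share a pitch class.
Here E## → 6, G# → 8; 6 ≠ 8, so they are not.

No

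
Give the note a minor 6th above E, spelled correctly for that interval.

E up a major sixth is C#, so the target letter is C.
From E, a minor sixth is 8 semitones up: C.

C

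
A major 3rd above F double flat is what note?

F up a major third is A, so the target letter is A.
From Fbb, a major third is 4 semitones up: Abb.

Abb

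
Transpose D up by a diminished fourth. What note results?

Gb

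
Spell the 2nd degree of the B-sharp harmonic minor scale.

The B# harmonic minor scale runs B# C## D# E# F## G# A##.
Degree 2 is C##.

C##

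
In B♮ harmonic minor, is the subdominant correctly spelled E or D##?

E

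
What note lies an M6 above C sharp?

C up a major sixth is A, so the target letter is A.
From C#, a major sixth is 9 semitones up: A#.

A#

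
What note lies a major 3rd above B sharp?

D##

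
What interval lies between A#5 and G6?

diminished seventh

Counting letters A–B–C–D–E–F–G gives a seventh.
A#→G = 9 semitones, 2 narrower than the major seventh (11), so diminished.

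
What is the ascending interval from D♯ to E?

Counting letters D–E gives a second.
D#→E = 1 semitone, 1 narrower than the major second (2), so minor.

minor second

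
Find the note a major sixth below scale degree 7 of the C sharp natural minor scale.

Scale degree 7 of C# natural minor is B.
A major sixth (9 semitones) below B lands on the letter D, giving D.

D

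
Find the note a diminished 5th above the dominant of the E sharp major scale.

The dominant of E# major is B#.
A diminished fifth (6 semitones) above B# lands on the letter F, giving F#.

F#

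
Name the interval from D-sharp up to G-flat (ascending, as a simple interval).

doubly diminished fourth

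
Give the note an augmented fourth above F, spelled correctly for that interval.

B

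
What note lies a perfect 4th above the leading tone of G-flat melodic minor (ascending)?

Bb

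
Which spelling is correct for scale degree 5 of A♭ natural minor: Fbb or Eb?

Each scale degree takes a distinct letter name. Degree 5 of a scale on A must use the letter E.
Eb and Fbb are enharmonically the same pitch, but only Eb uses the letter E, so it is the correct spelling here.

Eb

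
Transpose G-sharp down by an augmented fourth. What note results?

D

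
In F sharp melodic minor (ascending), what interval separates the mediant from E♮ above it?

perfect fifth

The mediant of F# melodic minor (ascending) is A.
A up to E: letters A→E make it a fifth; 7 semitones makes it perfect.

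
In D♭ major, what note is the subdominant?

The Db major scale runs Db Eb F Gb Ab Bb C.
Degree 4 is Gb.

Gb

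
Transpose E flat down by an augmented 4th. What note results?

Bbb

A fourth below E lands on the letter B.
An augmented fourth spans 6 semitones, so Eb moves to pitch class 9. On the letter B that is Bbb.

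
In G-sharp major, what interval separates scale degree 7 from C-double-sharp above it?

perfect fifth

Scale degree 7 of G# major is F##.
F## up to C##: letters F→C make it a fifth; 7 semitones makes it perfect.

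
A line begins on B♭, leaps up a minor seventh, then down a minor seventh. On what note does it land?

Bb

A minor seventh up from Bb is Ab (letter A, 10 semitones up).
A minor seventh down from Ab is Bb (letter B, 10 semitones down).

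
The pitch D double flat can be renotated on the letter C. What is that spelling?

Plain C sits at the same pitch as Dbb, so on the letter C the same pitch needs a natural: C.

C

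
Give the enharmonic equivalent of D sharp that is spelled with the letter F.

D# is pitch class 3. The letter F alone is pitch class 5.
To reach pitch class 3 from F requires an offset of -2 semitones, i.e. double flat: Fbb.

Fbb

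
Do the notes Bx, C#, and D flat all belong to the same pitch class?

B## = pitch class 1 and C# = pitch class 1 and Db = pitch class 1 — the same pitch class, so they are enharmonic equivalents.

Yes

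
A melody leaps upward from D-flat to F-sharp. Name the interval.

augmented third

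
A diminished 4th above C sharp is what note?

C up a perfect fourth is F, so the target letter is F.
From C#, a diminished fourth is 4 semitones up: F.

F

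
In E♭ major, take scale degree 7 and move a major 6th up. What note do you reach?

Scale degree 7 of Eb major is D.
A major sixth (9 semitones) above D lands on the letter B, giving B.

B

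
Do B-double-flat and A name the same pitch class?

Bbb is pitch class 9; A is pitch class 9.
All spellings map to pitch class 9, so they are enharmonically equivalent.

Yes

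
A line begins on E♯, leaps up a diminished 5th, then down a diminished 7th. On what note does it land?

C##

A diminished fifth up from E# is B (letter B, 6 semitones up).
A diminished seventh down from B is C## (letter C, 9 semitones down).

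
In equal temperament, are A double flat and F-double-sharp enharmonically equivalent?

Abb = pitch class 7 and F## = pitch class 7 — the same pitch class, so they are enharmonic equivalents.

Yes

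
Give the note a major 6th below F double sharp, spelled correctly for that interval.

A#

A sixth below F lands on the letter A.
A major sixth spans 9 semitones, so F## moves to pitch class 10. On the letter A that is A#.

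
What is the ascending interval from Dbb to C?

augmented seventh

Counting letters D–E–F–G–A–B–C gives a seventh.
Dbb→C = 12 semitones, 1 wider than the major seventh (11), so augmented.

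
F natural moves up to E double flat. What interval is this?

diminished seventh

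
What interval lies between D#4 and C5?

Counting letters D–E–F–G–A–B–C gives a seventh.
D#→C = 9 semitones, 2 narrower than the major seventh (11), so diminished.

diminished seventh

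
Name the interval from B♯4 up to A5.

Counting letters B–C–D–E–F–G–A gives a seventh.
B#→A = 9 semitones, 2 narrower than the major seventh (11), so diminished.

diminished seventh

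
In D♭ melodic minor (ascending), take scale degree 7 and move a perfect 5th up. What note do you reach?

G

Scale degree 7 of Db melodic minor (ascending) is C.
A perfect fifth (7 semitones) above C lands on the letter G, giving G.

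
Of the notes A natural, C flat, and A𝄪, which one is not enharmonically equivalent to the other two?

A

In 12-tone equal temperament, enharmonic equivalents share a pitch class. A is pitch class 9; Cb is pitch class 11; A## is pitch class 11.
Cb and A## share pitch class 11, while A is pitch class 9.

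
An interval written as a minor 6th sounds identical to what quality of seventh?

doubly diminished

A minor sixth spans 8 semitones.
A seventh spanning 8 semitones is doubly diminished (the major seventh is 11).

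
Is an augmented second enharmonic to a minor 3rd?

An augmented second spans 3 semitones; a minor third spans 3.
They are enharmonically equivalent.

Yes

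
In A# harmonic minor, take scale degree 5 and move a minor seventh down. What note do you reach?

Scale degree 5 of A# harmonic minor is E#.
A minor seventh (10 semitones) below E# lands on the letter F, giving F##.

F##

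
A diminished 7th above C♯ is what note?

Bb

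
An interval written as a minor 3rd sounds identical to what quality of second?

A minor third spans 3 semitones.
A second spanning 3 semitones is augmented (the major second is 2).

augmented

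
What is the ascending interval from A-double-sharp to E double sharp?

perfect fifth

The letter names run A→E, a span of 4 letter steps, so the interval is some kind of fifth.
A## to E## is 7 semitones. A perfect fifth is 7, so 7 makes it perfect.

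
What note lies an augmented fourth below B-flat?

Fb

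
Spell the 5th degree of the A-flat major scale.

Degree 5 takes the letter 4 steps above A, which is E.
In major, degree 5 sits 7 semitones above the tonic. Ab + 7 semitones is pitch class 3, spelled on E as Eb.

Eb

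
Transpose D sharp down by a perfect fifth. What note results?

G#

D down a perfect fifth is G, so the target letter is G.
From D#, a perfect fifth is 7 semitones down: G#.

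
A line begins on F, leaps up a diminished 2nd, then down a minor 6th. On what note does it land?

Bbb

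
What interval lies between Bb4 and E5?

The letter names run B→E, a span of 3 letter steps, so the interval is some kind of fourth.
Bb to E is 6 semitones. A perfect fourth is 5, so 6 makes it augmented.

augmented fourth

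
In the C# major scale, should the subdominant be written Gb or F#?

F#

Each scale degree takes a distinct letter name. Degree 4 of a scale on C must use the letter F.
F# and Gb are enharmonically the same pitch, but only F# uses the letter F, so it is the correct spelling here.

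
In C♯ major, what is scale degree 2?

D#

The C# major scale runs C# D# E# F# G# A# B#.
Degree 2 is D#.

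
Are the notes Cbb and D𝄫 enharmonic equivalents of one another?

No

Cbb is pitch class 10; Dbb is pitch class 0.
The pitch classes differ (10 vs. 0), so they are not enharmonic equivalents.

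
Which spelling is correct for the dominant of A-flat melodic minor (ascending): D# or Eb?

Eb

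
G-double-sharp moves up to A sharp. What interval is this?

minor second

Counting letters G–A gives a second.
G##→A# = 1 semitone, 1 narrower than the major second (2), so minor.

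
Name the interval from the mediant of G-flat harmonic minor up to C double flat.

The mediant of Gb harmonic minor is Bbb.
Bbb up to Cbb: letters B→C make it a second; 1 semitone makes it minor.

minor second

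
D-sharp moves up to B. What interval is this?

The letter names run D→B, a span of 5 letter steps, so the interval is some kind of sixth.
D# to B is 8 semitones. A major sixth is 9, so 8 makes it minor.

minor sixth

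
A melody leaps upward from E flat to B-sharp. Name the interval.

The letter names run E→B, a span of 4 letter steps, so the interval is some kind of fifth.
Eb to B# is 9 semitones. A perfect fifth is 7, so 9 makes it doubly augmented.

doubly augmented fifth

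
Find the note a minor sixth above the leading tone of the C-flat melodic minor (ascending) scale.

Gb

The leading tone of Cb melodic minor (ascending) is Bb.
A minor sixth (8 semitones) above Bb lands on the letter G, giving Gb.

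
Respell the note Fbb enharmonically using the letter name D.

D#

Plain D sits 1 semitone below Fbb, so on the letter D the same pitch needs a sharp: D#.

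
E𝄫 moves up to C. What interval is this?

Counting letters E–F–G–A–B–C gives a sixth.
Ebb→C = 10 semitones, 1 wider than the major sixth (9), so augmented.

augmented sixth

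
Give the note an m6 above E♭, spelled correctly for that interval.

Cb

A sixth above E lands on the letter C.
A minor sixth spans 8 semitones, so Eb moves to pitch class 11. On the letter C that is Cb.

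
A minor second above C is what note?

C up a major second is D, so the target letter is D.
From C, a minor second is 1 semitone up: Db.

Db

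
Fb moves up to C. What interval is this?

augmented fifth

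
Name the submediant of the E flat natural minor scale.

Cb

The Eb natural minor scale runs Eb F Gb Ab Bb Cb Db.
Degree 6 is Cb.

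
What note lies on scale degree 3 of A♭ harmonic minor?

Cb

Degree 3 takes the letter 2 steps above A, which is C.
In harmonic minor, degree 3 sits 3 semitones above the tonic. Ab + 3 semitones is pitch class 11, spelled on C as Cb.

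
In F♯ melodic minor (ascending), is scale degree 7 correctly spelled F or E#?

E#

Each scale degree takes a distinct letter name. Degree 7 of a scale on F must use the letter E.
E# and F are enharmonically the same pitch, but only E# uses the letter E, so it is the correct spelling here.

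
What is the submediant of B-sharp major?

The B# major scale runs B# C## D## E# F## G## A##.
Degree 6 is G##.

G##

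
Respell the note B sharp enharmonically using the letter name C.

Plain C sits at the same pitch as B#, so on the letter C the same pitch needs a natural: C.

C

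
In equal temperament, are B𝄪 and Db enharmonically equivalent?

Yes

B## is pitch class 1; Db is pitch class 1.
All spellings map to pitch class 1, so they are enharmonically equivalent.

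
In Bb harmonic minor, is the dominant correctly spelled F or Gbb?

Each scale degree takes a distinct letter name. Degree 5 of a scale on B must use the letter F.
F and Gbb are enharmonically the same pitch, but only F uses the letter F, so it is the correct spelling here.

F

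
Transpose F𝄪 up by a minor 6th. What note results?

D#

A sixth above F lands on the letter D.
A minor sixth spans 8 semitones, so F## moves to pitch class 3. On the letter D that is D#.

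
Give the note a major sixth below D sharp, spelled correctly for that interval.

D down a major sixth is F, so the target letter is F.
From D#, a major sixth is 9 semitones down: F#.

F#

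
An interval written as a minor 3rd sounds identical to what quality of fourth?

doubly diminished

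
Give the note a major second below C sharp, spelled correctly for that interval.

B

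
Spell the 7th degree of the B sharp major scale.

A##

Degree 7 takes the letter 6 steps above B, which is A.
In major, degree 7 sits 11 semitones above the tonic. B# + 11 semitones is pitch class 11, spelled on A as A##.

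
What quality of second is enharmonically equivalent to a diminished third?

major

A diminished third spans 2 semitones.
A second spanning 2 semitones is major (the major second is 2).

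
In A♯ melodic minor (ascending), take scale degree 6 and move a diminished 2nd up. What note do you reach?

G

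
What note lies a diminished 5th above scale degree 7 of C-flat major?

Fb

Scale degree 7 of Cb major is Bb.
A diminished fifth (6 semitones) above Bb lands on the letter F, giving Fb.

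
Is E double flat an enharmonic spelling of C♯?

No

Ebb is pitch class 2; C# is pitch class 1.
The pitch classes differ (2 vs. 1), so they are not enharmonic equivalents.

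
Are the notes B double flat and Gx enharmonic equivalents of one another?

Yes

Bbb is pitch class 9; G## is pitch class 9.
All spellings map to pitch class 9, so they are enharmonically equivalent.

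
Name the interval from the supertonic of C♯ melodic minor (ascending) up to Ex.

augmented second

The supertonic of C# melodic minor (ascending) is D#.
D# up to E##: letters D→E make it a second; 3 semitones makes it augmented.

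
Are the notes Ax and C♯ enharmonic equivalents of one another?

No

Two spellings are enharmonically equivalent only if they share a pitch class.
Here A## → 11, C# → 1; 1 ≠ 11, so they are not.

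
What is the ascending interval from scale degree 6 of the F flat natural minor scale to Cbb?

Scale degree 6 of Fb natural minor is Dbb.
Dbb up to Cbb: letters D→C make it a seventh; 10 semitones makes it minor.

minor seventh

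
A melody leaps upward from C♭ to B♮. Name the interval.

Counting letters C–D–E–F–G–A–B gives a seventh.
Cb→B = 12 semitones, 1 wider than the major seventh (11), so augmented.

augmented seventh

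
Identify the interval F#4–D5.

minor sixth

Counting letters F–G–A–B–C–D gives a sixth.
F#→D = 8 semitones, 1 narrower than the major sixth (9), so minor.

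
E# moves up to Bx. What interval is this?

augmented fifth

The letter names run E→B, a span of 4 letter steps, so the interval is some kind of fifth.
E# to B## is 8 semitones. A perfect fifth is 7, so 8 makes it augmented.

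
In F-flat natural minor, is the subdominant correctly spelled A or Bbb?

Bbb

Each scale degree takes a distinct letter name. Degree 4 of a scale on F must use the letter B.
Bbb and A are enharmonically the same pitch, but only Bbb uses the letter B, so it is the correct spelling here.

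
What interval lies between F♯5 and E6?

The letter names run F→E, a span of 6 letter steps, so the interval is some kind of seventh.
F# to E is 10 semitones. A major seventh is 11, so 10 makes it minor.

minor seventh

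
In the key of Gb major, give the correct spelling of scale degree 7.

The Gb major scale runs Gb Ab Bb Cb Db Eb F.
Degree 7 is F.

F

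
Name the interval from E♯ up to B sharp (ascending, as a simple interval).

The letter names run E→B, a span of 4 letter steps, so the interval is some kind of fifth.
E# to B# is 7 semitones. A perfect fifth is 7, so 7 makes it perfect.

perfect fifth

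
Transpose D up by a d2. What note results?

A second above D lands on the letter E.
A diminished second spans 0 semitones, so D moves to pitch class 2. On the letter E that is Ebb.

Ebb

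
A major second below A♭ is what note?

Gb

A second below A lands on the letter G.
A major second spans 2 semitones, so Ab moves to pitch class 6. On the letter G that is Gb.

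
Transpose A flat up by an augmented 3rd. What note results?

A up a major third is C#, so the target letter is C.
From Ab, an augmented third is 5 semitones up: C#.

C#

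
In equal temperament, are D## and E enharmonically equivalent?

Yes

D## = pitch class 4 and E = pitch class 4 — the same pitch class, so they are enharmonic equivalents.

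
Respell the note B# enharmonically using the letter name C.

C

Plain C sits at the same pitch as B#, so on the letter C the same pitch needs a natural: C.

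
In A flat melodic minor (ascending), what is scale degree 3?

Degree 3 takes the letter 2 steps above A, which is C.
In melodic minor (ascending), degree 3 sits 3 semitones above the tonic. Ab + 3 semitones is pitch class 11, spelled on C as Cb.

Cb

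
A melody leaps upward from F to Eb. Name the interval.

minor seventh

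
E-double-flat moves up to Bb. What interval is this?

The letter names run E→B, a span of 4 letter steps, so the interval is some kind of fifth.
Ebb to Bb is 8 semitones. A perfect fifth is 7, so 8 makes it augmented.

augmented fifth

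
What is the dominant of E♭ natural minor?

Bb

Degree 5 takes the letter 4 steps above E, which is B.
In natural minor, degree 5 sits 7 semitones above the tonic. Eb + 7 semitones is pitch class 10, spelled on B as Bb.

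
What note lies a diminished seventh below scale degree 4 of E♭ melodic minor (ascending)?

B

Scale degree 4 of Eb melodic minor (ascending) is Ab.
A diminished seventh (9 semitones) below Ab lands on the letter B, giving B.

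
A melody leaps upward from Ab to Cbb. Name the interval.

The letter names run A→C, a span of 2 letter steps, so the interval is some kind of third.
Ab to Cbb is 2 semitones. A major third is 4, so 2 makes it diminished.

diminished third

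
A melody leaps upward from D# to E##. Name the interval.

The letter names run D→E, a span of 1 letter step, so the interval is some kind of second.
D# to E## is 3 semitones. A major second is 2, so 3 makes it augmented.

augmented second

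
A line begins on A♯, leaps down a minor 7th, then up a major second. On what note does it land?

C##

A minor seventh down from A# is B# (letter B, 10 semitones down).
A major second up from B# is C## (letter C, 2 semitones up).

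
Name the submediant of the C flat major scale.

The Cb major scale runs Cb Db Eb Fb Gb Ab Bb.
Degree 6 is Ab.

Ab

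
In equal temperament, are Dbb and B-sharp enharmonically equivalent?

Dbb = pitch class 0 and B# = pitch class 0 — the same pitch class, so they are enharmonic equivalents.

Yes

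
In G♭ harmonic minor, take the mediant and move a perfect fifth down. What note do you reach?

Ebb

The mediant of Gb harmonic minor is Bbb.
A perfect fifth (7 semitones) below Bbb lands on the letter E, giving Ebb.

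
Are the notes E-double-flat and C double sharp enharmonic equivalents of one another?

Yes

Ebb is pitch class 2; C## is pitch class 2.
All spellings map to pitch class 2, so they are enharmonically equivalent.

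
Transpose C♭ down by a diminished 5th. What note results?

C down a perfect fifth is F, so the target letter is F.
From Cb, a diminished fifth is 6 semitones down: F.

F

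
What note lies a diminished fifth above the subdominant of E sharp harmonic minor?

The subdominant of E# harmonic minor is A#.
A diminished fifth (6 semitones) above A# lands on the letter E, giving E.

E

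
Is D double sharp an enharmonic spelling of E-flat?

No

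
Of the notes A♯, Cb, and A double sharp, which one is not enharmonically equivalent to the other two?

A#

In 12-tone equal temperament, enharmonic equivalents share a pitch class. A# is pitch class 10; Cb is pitch class 11; A## is pitch class 11.
Cb and A## share pitch class 11, while A# is pitch class 10.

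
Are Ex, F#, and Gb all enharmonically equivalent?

E## = pitch class 6 and F# = pitch class 6 and Gb = pitch class 6 — the same pitch class, so they are enharmonic equivalents.

Yes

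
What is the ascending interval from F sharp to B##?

doubly augmented fourth

The letter names run F→B, a span of 3 letter steps, so the interval is some kind of fourth.
F# to B## is 7 semitones. A perfect fourth is 5, so 7 makes it doubly augmented.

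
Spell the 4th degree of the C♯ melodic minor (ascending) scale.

F#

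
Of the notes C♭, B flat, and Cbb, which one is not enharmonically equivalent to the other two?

Cb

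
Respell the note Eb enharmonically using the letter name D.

Plain D sits 1 semitone below Eb, so on the letter D the same pitch needs a sharp: D#.

D#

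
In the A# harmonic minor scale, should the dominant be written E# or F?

Each scale degree takes a distinct letter name. Degree 5 of a scale on A must use the letter E.
E# and F are enharmonically the same pitch, but only E# uses the letter E, so it is the correct spelling here.

E#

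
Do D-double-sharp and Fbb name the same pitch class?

No

Two spellings are enharmonically equivalent only if they share a pitch class.
Here D## → 4, Fbb → 3; 3 ≠ 4, so they are not.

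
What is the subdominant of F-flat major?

Bbb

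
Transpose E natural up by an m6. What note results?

E up a major sixth is C#, so the target letter is C.
From E, a minor sixth is 8 semitones up: C.

C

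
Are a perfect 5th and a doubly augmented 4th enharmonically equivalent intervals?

Yes

A perfect fifth spans 7 semitones; a doubly augmented fourth spans 7.
They are enharmonically equivalent.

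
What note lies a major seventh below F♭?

Gbb

A seventh below F lands on the letter G.
A major seventh spans 11 semitones, so Fb moves to pitch class 5. On the letter G that is Gbb.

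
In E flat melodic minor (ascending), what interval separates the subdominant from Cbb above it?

diminished third

The subdominant of Eb melodic minor (ascending) is Ab.
Ab up to Cbb: letters A→C make it a third; 2 semitones makes it diminished.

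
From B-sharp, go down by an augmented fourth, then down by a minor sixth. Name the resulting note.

A#

An augmented fourth down from B# is F# (letter F, 6 semitones down).
A minor sixth down from F# is A# (letter A, 8 semitones down).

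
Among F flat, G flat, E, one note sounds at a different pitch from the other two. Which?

In 12-tone equal temperament, enharmonic equivalents share a pitch class. Fb is pitch class 4; Gb is pitch class 6; E is pitch class 4.
Fb and E share pitch class 4, while Gb is pitch class 6.

Gb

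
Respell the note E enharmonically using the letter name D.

Plain D sits 2 semitones below E, so on the letter D the same pitch needs a double sharp: D##.

D##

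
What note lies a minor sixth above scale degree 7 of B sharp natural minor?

Scale degree 7 of B# natural minor is A#.
A minor sixth (8 semitones) above A# lands on the letter F, giving F#.

F#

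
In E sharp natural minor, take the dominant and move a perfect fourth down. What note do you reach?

F##

The dominant of E# natural minor is B#.
A perfect fourth (5 semitones) below B# lands on the letter F, giving F##.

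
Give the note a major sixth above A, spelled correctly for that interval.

F#

A up a major sixth is F#, so the target letter is F.
From A, a major sixth is 9 semitones up: F#.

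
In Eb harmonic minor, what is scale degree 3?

Gb

The Eb harmonic minor scale runs Eb F Gb Ab Bb Cb D.
Degree 3 is Gb.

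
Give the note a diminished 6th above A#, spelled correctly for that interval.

A sixth above A lands on the letter F.
A diminished sixth spans 7 semitones, so A# moves to pitch class 5. On the letter F that is F.

F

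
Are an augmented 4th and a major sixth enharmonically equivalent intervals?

An augmented fourth spans 6 semitones; a major sixth spans 9.
The spans differ, so they are not enharmonic equivalents.

No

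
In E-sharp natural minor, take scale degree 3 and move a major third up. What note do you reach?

B#

Scale degree 3 of E# natural minor is G#.
A major third (4 semitones) above G# lands on the letter B, giving B#.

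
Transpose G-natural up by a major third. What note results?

B

A third above G lands on the letter B.
A major third spans 4 semitones, so G moves to pitch class 11. On the letter B that is B.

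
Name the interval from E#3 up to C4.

Counting letters E–F–G–A–B–C gives a sixth.
E#→C = 7 semitones, 2 narrower than the major sixth (9), so diminished.

diminished sixth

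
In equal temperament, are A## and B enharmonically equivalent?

A## is pitch class 11; B is pitch class 11.
All spellings map to pitch class 11, so they are enharmonically equivalent.

Yes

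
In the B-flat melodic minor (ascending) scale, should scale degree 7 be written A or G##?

Each scale degree takes a distinct letter name. Degree 7 of a scale on B must use the letter A.
A and G## are enharmonically the same pitch, but only A uses the letter A, so it is the correct spelling here.

A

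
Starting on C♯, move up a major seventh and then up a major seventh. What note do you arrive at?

A major seventh up from C# is B# (letter B, 11 semitones up).
A major seventh up from B# is A## (letter A, 11 semitones up).

A##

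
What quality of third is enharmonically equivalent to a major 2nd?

A major second spans 2 semitones.
A third spanning 2 semitones is diminished (the major third is 4).

diminished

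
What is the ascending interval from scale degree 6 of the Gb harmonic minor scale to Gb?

Scale degree 6 of Gb harmonic minor is Ebb.
Ebb up to Gb: letters E→G make it a third; 4 semitones makes it major.

major third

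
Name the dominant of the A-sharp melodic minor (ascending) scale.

The A# melodic minor (ascending) scale runs A# B# C# D# E# F## G##.
Degree 5 is E#.

E#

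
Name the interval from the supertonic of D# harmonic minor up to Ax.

The supertonic of D# harmonic minor is E#.
E# up to A##: letters E→A make it a fourth; 6 semitones makes it augmented.

augmented fourth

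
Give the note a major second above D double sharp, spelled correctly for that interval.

A second above D lands on the letter E.
A major second spans 2 semitones, so D## moves to pitch class 6. On the letter E that is E##.

E##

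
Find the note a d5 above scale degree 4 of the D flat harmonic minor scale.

Scale degree 4 of Db harmonic minor is Gb.
A diminished fifth (6 semitones) above Gb lands on the letter D, giving Dbb.

Dbb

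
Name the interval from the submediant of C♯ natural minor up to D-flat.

diminished fourth

The submediant of C# natural minor is A.
A up to Db: letters A→D make it a fourth; 4 semitones makes it diminished.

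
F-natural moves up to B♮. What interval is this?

augmented fourth

Counting letters F–G–A–B gives a fourth.
F→B = 6 semitones, 1 wider than the perfect fourth (5), so augmented.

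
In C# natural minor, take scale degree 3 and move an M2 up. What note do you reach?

F#

Scale degree 3 of C# natural minor is E.
A major second (2 semitones) above E lands on the letter F, giving F#.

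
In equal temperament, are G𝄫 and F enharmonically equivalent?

Gbb is pitch class 5; F is pitch class 5.
All spellings map to pitch class 5, so they are enharmonically equivalent.

Yes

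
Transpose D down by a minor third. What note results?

B

D down a major third is Bb, so the target letter is B.
From D, a minor third is 3 semitones down: B.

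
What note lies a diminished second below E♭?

D#

E down a major second is D, so the target letter is D.
From Eb, a diminished second is 0 semitones down: D#.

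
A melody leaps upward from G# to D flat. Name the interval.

doubly diminished fifth

Counting letters G–A–B–C–D gives a fifth.
G#→Db = 5 semitones, 2 narrower than the perfect fifth (7), so doubly diminished.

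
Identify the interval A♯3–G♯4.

The letter names run A→G, a span of 6 letter steps, so the interval is some kind of seventh.
A# to G# is 10 semitones. A major seventh is 11, so 10 makes it minor.

minor seventh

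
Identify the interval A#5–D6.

The letter names run A→D, a span of 3 letter steps, so the interval is some kind of fourth.
A# to D is 4 semitones. A perfect fourth is 5, so 4 makes it diminished.

diminished fourth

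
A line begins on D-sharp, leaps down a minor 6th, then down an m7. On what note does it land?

G##

A minor sixth down from D# is F## (letter F, 8 semitones down).
A minor seventh down from F## is G## (letter G, 10 semitones down).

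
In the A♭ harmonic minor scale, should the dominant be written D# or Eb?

Each scale degree takes a distinct letter name. Degree 5 of a scale on A must use the letter E.
Eb and D# are enharmonically the same pitch, but only Eb uses the letter E, so it is the correct spelling here.

Eb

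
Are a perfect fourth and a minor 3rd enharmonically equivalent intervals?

A perfect fourth spans 5 semitones; a minor third spans 3.
The spans differ, so they are not enharmonic equivalents.

No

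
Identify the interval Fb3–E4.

The letter names run F→E, a span of 6 letter steps, so the interval is some kind of seventh.
Fb to E is 12 semitones. A major seventh is 11, so 12 makes it augmented.

augmented seventh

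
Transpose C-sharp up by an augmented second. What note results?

A second above C lands on the letter D.
An augmented second spans 3 semitones, so C# moves to pitch class 4. On the letter D that is D##.

D##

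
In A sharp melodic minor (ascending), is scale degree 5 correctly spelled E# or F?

E#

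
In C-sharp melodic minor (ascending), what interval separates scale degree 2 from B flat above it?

diminished sixth

Scale degree 2 of C# melodic minor (ascending) is D#.
D# up to Bb: letters D→B make it a sixth; 7 semitones makes it diminished.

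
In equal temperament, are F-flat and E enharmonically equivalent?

Fb is pitch class 4; E is pitch class 4.
All spellings map to pitch class 4, so they are enharmonically equivalent.

Yes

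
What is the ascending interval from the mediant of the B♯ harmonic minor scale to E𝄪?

augmented second

The mediant of B# harmonic minor is D#.
D# up to E##: letters D→E make it a second; 3 semitones makes it augmented.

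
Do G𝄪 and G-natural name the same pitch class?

Two spellings are enharmonically equivalent only if they share a pitch class.
Here G## → 9, G → 7; 7 ≠ 9, so they are not.

No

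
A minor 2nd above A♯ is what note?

B

A second above A lands on the letter B.
A minor second spans 1 semitone, so A# moves to pitch class 11. On the letter B that is B.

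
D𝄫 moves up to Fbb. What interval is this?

minor third

Counting letters D–E–F gives a third.
Dbb→Fbb = 3 semitones, 1 narrower than the major third (4), so minor.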